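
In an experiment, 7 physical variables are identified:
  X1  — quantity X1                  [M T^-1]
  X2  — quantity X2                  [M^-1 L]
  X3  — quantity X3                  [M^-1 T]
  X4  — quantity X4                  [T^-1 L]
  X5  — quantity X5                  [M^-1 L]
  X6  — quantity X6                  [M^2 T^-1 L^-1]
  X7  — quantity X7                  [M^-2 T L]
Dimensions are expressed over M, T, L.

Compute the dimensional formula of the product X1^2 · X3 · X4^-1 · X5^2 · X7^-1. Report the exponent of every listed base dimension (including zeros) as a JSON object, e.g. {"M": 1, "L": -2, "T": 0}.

Exponent matrix [M,T,L] × [X1,X2,X3,X4,X5,X6,X7]:
  M: [ 1 -1 -1  0 -1  2 -2]
  T: [-1  0  1 -1  0 -1  1]
  L: [ 0  1  0  1  1 -1  1]
  [M]: (2)·1+(1)·-1+(-1)·0+(2)·-1+(-1)·-2 = 1
  [T]: (2)·-1+(1)·1+(-1)·-1+(2)·0+(-1)·1 = -1
  [L]: (2)·0+(1)·0+(-1)·1+(2)·1+(-1)·1 = 0
⇒ M T^-1

{"M": 1, "T": -1, "L": 0}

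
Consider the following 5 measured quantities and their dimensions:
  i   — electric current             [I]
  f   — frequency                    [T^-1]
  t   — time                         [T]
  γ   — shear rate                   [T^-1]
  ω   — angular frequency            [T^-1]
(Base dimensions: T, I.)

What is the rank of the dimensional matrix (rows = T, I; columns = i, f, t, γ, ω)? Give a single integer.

2

Dimensional matrix (T×I by i×f×t×γ×ω):
  T: [ 0 -1  1 -1 -1]
  I: [ 1  0  0  0  0]
Row reduction gives pivot columns i,f; rank = 2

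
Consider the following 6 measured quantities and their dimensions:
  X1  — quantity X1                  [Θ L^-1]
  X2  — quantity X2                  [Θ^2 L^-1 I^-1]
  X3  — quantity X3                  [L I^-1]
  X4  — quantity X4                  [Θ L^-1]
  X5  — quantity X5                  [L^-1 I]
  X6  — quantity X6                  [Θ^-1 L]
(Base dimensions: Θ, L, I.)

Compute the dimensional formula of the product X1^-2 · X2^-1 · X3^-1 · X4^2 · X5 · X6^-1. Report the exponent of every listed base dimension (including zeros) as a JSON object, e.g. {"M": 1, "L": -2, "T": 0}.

{"Θ": -1, "L": -2, "I": 3}

Dimensional matrix (Θ×L×I by X1×X2×X3×X4×X5×X6):
  Θ: [ 1  2  0  1  0 -1]
  L: [-1 -1  1 -1 -1  1]
  I: [ 0 -1 -1  0  1  0]
  [Θ]: (-2)·1+(-1)·2+(-1)·0+(2)·1+(1)·0+(-1)·-1 = -1
  [L]: (-2)·-1+(-1)·-1+(-1)·1+(2)·-1+(1)·-1+(-1)·1 = -2
  [I]: (-2)·0+(-1)·-1+(-1)·-1+(2)·0+(1)·1+(-1)·0 = 3
⇒ Θ^-1 L^-2 I^3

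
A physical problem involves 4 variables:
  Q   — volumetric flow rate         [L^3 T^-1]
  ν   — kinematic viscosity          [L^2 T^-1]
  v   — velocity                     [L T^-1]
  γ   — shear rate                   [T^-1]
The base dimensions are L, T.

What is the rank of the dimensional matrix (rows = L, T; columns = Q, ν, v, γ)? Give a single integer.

2

Dimensional matrix (L×T by Q×ν×v×γ):
  L: [ 3  2  1  0]
  T: [-1 -1 -1 -1]
Row reduction gives pivot columns Q,ν; rank = 2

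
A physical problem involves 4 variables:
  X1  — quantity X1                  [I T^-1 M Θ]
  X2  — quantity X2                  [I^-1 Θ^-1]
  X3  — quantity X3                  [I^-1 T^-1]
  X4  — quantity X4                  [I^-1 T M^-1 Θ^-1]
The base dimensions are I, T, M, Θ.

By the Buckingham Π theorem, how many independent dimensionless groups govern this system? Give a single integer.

1

Write exponents as rows I,T,M,Θ / cols X1,X2,X3,X4:
  I: [ 1 -1 -1 -1]
  T: [-1  0 -1  1]
  M: [ 1  0  0 -1]
  Θ: [ 1 -1  0 -1]
RREF → pivots at {X1,X2,X3} ⇒ r = 3
Π count = n − r = 4 − 3 = 1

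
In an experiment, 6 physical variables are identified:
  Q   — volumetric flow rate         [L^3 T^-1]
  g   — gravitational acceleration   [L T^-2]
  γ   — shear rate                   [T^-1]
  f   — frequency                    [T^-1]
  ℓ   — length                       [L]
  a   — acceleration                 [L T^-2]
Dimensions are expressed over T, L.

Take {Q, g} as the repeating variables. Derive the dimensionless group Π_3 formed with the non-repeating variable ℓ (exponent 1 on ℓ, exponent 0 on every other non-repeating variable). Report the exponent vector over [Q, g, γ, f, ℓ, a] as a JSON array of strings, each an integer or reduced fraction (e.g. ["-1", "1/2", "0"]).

["-2/5", "1/5", "0", "0", "1", "0"]

Write exponents as rows T,L / cols Q,g,γ,f,ℓ,a:
  T: [-1 -2 -1 -1  0 -2]
  L: [ 3  1  0  0  1  1]
RREF → pivots at {Q,g} ⇒ r = 2
Repeat: Q,g; free: γ,f,ℓ,a
RREF:
  r0: [   1    0 -1/5 -1/5  2/5    0]
  r1: [   0    1  3/5  3/5 -1/5    1]
Fix exponent of ℓ at 1, γ at 0, f at 0, a at 0; solve each RREF row for its pivot's exponent:
  r0: exp(Q) + (2/5)·1 = 0 ⇒ exp(Q) = -2/5
  r1: exp(g) + (-1/5)·1 = 0 ⇒ exp(g) = 1/5
Π_3 = Q^(-2/5) · g^(1/5) · ℓ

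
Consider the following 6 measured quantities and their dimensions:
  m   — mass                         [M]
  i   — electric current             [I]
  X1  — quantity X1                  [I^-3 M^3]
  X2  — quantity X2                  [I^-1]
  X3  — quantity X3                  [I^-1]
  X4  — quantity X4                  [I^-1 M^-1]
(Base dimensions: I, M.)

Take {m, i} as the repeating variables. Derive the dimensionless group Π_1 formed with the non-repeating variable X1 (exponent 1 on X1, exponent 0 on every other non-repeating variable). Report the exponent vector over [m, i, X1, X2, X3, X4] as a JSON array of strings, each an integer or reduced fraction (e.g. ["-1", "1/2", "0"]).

["-3", "3", "1", "0", "0", "0"]

Write exponents as rows I,M / cols m,i,X1,X2,X3,X4:
  I: [ 0  1 -3 -1 -1 -1]
  M: [ 1  0  3  0  0 -1]
Row reduction gives pivot columns m,i; rank = 2
Pivot set = {m,i}, free = {X1,X2,X3,X4}
RREF:
  r0: [   1    0    3    0    0   -1]
  r1: [   0    1   -3   -1   -1   -1]
Fix exponent of X1 at 1, X2 at 0, X3 at 0, X4 at 0; solve each RREF row for its pivot's exponent:
  r0: exp(m) + (3)·1 = 0 ⇒ exp(m) = -3
  r1: exp(i) + (-3)·1 = 0 ⇒ exp(i) = 3
Π_1 = m^-3 · i^3 · X1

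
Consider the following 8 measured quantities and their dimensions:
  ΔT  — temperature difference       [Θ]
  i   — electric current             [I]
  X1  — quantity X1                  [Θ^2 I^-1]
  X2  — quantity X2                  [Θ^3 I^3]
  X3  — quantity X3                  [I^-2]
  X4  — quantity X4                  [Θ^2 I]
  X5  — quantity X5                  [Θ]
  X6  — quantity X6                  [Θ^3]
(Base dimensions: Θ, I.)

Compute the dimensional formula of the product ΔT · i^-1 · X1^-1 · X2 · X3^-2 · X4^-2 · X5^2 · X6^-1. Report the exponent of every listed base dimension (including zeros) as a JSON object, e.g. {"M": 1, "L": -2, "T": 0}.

Write exponents as rows Θ,I / cols ΔT,i,X1,X2,X3,X4,X5,X6:
  Θ: [ 1  0  2  3  0  2  1  3]
  I: [ 0  1 -1  3 -2  1  0  0]
  [Θ]: (1)·1+(-1)·0+(-1)·2+(1)·3+(-2)·0+(-2)·2+(2)·1+(-1)·3 = -3
  [I]: (1)·0+(-1)·1+(-1)·-1+(1)·3+(-2)·-2+(-2)·1+(2)·0+(-1)·0 = 5
⇒ Θ^-3 I^5

{"Θ": -3, "I": 5}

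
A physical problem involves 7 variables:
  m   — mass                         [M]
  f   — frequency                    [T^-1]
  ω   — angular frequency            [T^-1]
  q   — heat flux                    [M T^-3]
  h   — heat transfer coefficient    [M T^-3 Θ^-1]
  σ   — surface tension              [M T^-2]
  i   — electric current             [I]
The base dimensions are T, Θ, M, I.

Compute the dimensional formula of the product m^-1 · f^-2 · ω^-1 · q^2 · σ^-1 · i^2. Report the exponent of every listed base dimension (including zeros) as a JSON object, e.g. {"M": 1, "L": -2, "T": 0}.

Write exponents as rows T,Θ,M,I / cols m,f,ω,q,h,σ,i:
  T: [ 0 -1 -1 -3 -3 -2  0]
  Θ: [ 0  0  0  0 -1  0  0]
  M: [ 1  0  0  1  1  1  0]
  I: [ 0  0  0  0  0  0  1]
  [T]: (-1)·0+(-2)·-1+(-1)·-1+(2)·-3+(-1)·-2+(2)·0 = -1
  [Θ]: (-1)·0+(-2)·0+(-1)·0+(2)·0+(-1)·0+(2)·0 = 0
  [M]: (-1)·1+(-2)·0+(-1)·0+(2)·1+(-1)·1+(2)·0 = 0
  [I]: (-1)·0+(-2)·0+(-1)·0+(2)·0+(-1)·0+(2)·1 = 2
⇒ T^-1 I^2

{"T": -1, "Θ": 0, "M": 0, "I": 2}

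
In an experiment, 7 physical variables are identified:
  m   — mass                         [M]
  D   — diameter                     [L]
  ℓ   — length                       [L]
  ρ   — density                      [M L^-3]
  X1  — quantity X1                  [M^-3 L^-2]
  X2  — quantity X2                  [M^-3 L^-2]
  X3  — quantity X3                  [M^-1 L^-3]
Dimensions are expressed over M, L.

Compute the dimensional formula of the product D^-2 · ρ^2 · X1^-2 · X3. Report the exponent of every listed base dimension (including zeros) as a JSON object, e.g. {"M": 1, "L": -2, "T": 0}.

Exponent matrix [M,L] × [m,D,ℓ,ρ,X1,X2,X3]:
  M: [ 1  0  0  1 -3 -3 -1]
  L: [ 0  1  1 -3 -2 -2 -3]
  [M]: (-2)·0+(2)·1+(-2)·-3+(1)·-1 = 7
  [L]: (-2)·1+(2)·-3+(-2)·-2+(1)·-3 = -7
⇒ M^7 L^-7

{"M": 7, "L": -7}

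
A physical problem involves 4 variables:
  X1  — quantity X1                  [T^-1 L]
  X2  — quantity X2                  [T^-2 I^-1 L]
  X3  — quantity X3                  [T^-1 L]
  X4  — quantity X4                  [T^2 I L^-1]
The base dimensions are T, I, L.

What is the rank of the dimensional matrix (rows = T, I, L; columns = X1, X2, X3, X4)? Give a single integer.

Exponent matrix [T,I,L] × [X1,X2,X3,X4]:
  T: [-1 -2 -1  2]
  I: [ 0 -1  0  1]
  L: [ 1  1  1 -1]
Echelon form has 2 nonzero rows (pivots: X1,X2)

2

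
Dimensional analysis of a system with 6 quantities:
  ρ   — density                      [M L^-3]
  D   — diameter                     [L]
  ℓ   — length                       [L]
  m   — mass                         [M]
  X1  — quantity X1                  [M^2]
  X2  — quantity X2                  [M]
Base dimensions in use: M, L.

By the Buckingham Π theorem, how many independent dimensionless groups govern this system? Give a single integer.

4

Dimensional matrix (M×L by ρ×D×ℓ×m×X1×X2):
  M: [ 1  0  0  1  2  1]
  L: [-3  1  1  0  0  0]
Row reduction gives pivot columns ρ,D; rank = 2
6 vars − rank 2 = 4 Π groups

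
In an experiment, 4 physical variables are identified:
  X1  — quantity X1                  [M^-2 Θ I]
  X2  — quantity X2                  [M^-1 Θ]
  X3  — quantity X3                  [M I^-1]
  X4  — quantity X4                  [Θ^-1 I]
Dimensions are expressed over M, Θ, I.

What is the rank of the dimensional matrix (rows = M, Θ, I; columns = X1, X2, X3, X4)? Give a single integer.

2

Dimensional matrix (M×Θ×I by X1×X2×X3×X4):
  M: [-2 -1  1  0]
  Θ: [ 1  1  0 -1]
  I: [ 1  0 -1  1]
Row reduction gives pivot columns X1,X2; rank = 2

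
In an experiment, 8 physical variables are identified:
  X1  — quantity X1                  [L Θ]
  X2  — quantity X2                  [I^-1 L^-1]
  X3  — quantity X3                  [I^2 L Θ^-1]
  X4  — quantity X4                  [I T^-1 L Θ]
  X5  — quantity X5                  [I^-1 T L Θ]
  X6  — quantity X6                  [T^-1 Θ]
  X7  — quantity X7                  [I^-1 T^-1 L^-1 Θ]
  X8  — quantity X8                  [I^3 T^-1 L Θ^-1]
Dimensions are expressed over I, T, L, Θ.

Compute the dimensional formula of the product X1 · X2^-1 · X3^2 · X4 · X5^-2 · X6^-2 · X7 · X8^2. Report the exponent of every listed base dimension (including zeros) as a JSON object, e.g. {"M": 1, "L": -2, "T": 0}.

Exponent matrix [I,T,L,Θ] × [X1,X2,X3,X4,X5,X6,X7,X8]:
  I: [ 0 -1  2  1 -1  0 -1  3]
  T: [ 0  0  0 -1  1 -1 -1 -1]
  L: [ 1 -1  1  1  1  0 -1  1]
  Θ: [ 1  0 -1  1  1  1  1 -1]
  [I]: (1)·0+(-1)·-1+(2)·2+(1)·1+(-2)·-1+(-2)·0+(1)·-1+(2)·3 = 13
  [T]: (1)·0+(-1)·0+(2)·0+(1)·-1+(-2)·1+(-2)·-1+(1)·-1+(2)·-1 = -4
  [L]: (1)·1+(-1)·-1+(2)·1+(1)·1+(-2)·1+(-2)·0+(1)·-1+(2)·1 = 4
  [Θ]: (1)·1+(-1)·0+(2)·-1+(1)·1+(-2)·1+(-2)·1+(1)·1+(2)·-1 = -5
⇒ I^13 T^-4 L^4 Θ^-5

{"I": 13, "T": -4, "L": 4, "Θ": -5}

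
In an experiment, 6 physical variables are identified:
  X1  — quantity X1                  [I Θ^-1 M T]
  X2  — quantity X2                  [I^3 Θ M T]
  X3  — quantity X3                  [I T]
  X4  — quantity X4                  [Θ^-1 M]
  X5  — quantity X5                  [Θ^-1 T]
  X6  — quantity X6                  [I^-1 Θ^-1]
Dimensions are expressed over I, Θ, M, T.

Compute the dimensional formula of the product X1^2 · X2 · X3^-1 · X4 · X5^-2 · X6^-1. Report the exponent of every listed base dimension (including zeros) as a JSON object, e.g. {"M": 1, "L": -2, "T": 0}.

Dimensional matrix (I×Θ×M×T by X1×X2×X3×X4×X5×X6):
  I: [ 1  3  1  0  0 -1]
  Θ: [-1  1  0 -1 -1 -1]
  M: [ 1  1  0  1  0  0]
  T: [ 1  1  1  0  1  0]
  [I]: (2)·1+(1)·3+(-1)·1+(1)·0+(-2)·0+(-1)·-1 = 5
  [Θ]: (2)·-1+(1)·1+(-1)·0+(1)·-1+(-2)·-1+(-1)·-1 = 1
  [M]: (2)·1+(1)·1+(-1)·0+(1)·1+(-2)·0+(-1)·0 = 4
  [T]: (2)·1+(1)·1+(-1)·1+(1)·0+(-2)·1+(-1)·0 = 0
⇒ I^5 Θ M^4

{"I": 5, "Θ": 1, "M": 4, "T": 0}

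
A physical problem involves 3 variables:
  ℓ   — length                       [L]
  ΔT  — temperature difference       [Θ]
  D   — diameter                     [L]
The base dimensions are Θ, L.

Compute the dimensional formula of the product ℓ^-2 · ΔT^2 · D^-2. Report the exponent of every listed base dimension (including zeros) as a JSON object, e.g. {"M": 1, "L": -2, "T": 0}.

Exponent matrix [Θ,L] × [ℓ,ΔT,D]:
  Θ: [ 0  1  0]
  L: [ 1  0  1]
  [Θ]: (-2)·0+(2)·1+(-2)·0 = 2
  [L]: (-2)·1+(2)·0+(-2)·1 = -4
⇒ Θ^2 L^-4

{"Θ": 2, "L": -4}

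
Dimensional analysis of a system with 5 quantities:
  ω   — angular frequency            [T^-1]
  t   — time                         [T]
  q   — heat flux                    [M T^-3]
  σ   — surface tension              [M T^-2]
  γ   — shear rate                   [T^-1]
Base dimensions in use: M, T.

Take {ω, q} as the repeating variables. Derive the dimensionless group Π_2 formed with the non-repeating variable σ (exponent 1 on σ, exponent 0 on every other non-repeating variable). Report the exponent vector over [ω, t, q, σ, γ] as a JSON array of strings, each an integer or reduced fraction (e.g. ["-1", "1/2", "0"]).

["1", "0", "-1", "1", "0"]

Dimensional matrix (M×T by ω×t×q×σ×γ):
  M: [ 0  0  1  1  0]
  T: [-1  1 -3 -2 -1]
Row reduction gives pivot columns ω,q; rank = 2
Repeat: ω,q; free: t,σ,γ
RREF:
  r0: [   1   -1    0   -1    1]
  r1: [   0    0    1    1    0]
Fix exponent of σ at 1, t at 0, γ at 0; solve each RREF row for its pivot's exponent:
  r0: exp(ω) + (-1)·1 = 0 ⇒ exp(ω) = 1
  r1: exp(q) + (1)·1 = 0 ⇒ exp(q) = -1
Π_2 = ω · q^-1 · σ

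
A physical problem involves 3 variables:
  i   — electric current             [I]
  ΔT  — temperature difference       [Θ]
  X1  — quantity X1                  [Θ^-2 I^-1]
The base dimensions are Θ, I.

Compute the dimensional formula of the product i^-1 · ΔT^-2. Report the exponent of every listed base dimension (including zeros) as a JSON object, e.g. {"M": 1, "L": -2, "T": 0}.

{"Θ": -2, "I": -1}

Write exponents as rows Θ,I / cols i,ΔT,X1:
  Θ: [ 0  1 -2]
  I: [ 1  0 -1]
  [Θ]: (-1)·0+(-2)·1 = -2
  [I]: (-1)·1+(-2)·0 = -1
⇒ Θ^-2 I^-1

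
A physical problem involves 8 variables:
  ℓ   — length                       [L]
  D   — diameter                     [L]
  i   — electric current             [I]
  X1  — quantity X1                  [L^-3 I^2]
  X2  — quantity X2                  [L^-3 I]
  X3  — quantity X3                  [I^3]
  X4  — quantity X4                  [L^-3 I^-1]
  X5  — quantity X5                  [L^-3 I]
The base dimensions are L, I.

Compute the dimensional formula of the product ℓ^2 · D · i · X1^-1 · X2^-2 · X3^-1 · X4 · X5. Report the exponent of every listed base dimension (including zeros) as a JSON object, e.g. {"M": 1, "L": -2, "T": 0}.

{"L": 6, "I": -6}

Dimensional matrix (L×I by ℓ×D×i×X1×X2×X3×X4×X5):
  L: [ 1  1  0 -3 -3  0 -3 -3]
  I: [ 0  0  1  2  1  3 -1  1]
  [L]: (2)·1+(1)·1+(1)·0+(-1)·-3+(-2)·-3+(-1)·0+(1)·-3+(1)·-3 = 6
  [I]: (2)·0+(1)·0+(1)·1+(-1)·2+(-2)·1+(-1)·3+(1)·-1+(1)·1 = -6
⇒ L^6 I^-6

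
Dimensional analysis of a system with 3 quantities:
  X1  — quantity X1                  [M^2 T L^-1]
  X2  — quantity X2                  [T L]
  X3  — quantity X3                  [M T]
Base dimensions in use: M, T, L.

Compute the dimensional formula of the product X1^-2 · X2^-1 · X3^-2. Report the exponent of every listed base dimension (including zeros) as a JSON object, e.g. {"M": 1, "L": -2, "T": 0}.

{"M": -6, "T": -5, "L": 1}

Exponent matrix [M,T,L] × [X1,X2,X3]:
  M: [ 2  0  1]
  T: [ 1  1  1]
  L: [-1  1  0]
  [M]: (-2)·2+(-1)·0+(-2)·1 = -6
  [T]: (-2)·1+(-1)·1+(-2)·1 = -5
  [L]: (-2)·-1+(-1)·1+(-2)·0 = 1
⇒ M^-6 T^-5 L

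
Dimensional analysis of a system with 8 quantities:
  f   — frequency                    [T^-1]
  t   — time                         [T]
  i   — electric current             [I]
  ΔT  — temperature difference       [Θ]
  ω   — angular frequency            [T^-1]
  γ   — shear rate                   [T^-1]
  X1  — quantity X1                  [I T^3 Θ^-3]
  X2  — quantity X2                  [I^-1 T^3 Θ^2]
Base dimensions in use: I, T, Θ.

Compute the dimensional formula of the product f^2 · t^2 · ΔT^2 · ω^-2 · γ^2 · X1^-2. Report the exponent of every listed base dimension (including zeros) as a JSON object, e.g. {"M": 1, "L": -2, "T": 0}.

Dimensional matrix (I×T×Θ by f×t×i×ΔT×ω×γ×X1×X2):
  I: [ 0  0  1  0  0  0  1 -1]
  T: [-1  1  0  0 -1 -1  3  3]
  Θ: [ 0  0  0  1  0  0 -3  2]
  [I]: (2)·0+(2)·0+(2)·0+(-2)·0+(2)·0+(-2)·1 = -2
  [T]: (2)·-1+(2)·1+(2)·0+(-2)·-1+(2)·-1+(-2)·3 = -6
  [Θ]: (2)·0+(2)·0+(2)·1+(-2)·0+(2)·0+(-2)·-3 = 8
⇒ I^-2 T^-6 Θ^8

{"I": -2, "T": -6, "Θ": 8}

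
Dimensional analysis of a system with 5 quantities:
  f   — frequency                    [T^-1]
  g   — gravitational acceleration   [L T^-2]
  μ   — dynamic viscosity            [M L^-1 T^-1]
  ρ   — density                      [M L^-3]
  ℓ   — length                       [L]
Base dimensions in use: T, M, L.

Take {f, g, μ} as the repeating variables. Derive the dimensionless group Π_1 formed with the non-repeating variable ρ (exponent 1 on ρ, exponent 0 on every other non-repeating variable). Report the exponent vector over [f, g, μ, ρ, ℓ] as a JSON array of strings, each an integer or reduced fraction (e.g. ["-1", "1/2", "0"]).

Dimensional matrix (T×M×L by f×g×μ×ρ×ℓ):
  T: [-1 -2 -1  0  0]
  M: [ 0  0  1  1  0]
  L: [ 0  1 -1 -3  1]
Echelon form has 3 nonzero rows (pivots: f,g,μ)
Pivot set = {f,g,μ}, free = {ρ,ℓ}
RREF:
  r0: [   1    0    0    3   -2]
  r1: [   0    1    0   -2    1]
  r2: [   0    0    1    1    0]
Fix exponent of ρ at 1, ℓ at 0; solve each RREF row for its pivot's exponent:
  r0: exp(f) + (3)·1 = 0 ⇒ exp(f) = -3
  r1: exp(g) + (-2)·1 = 0 ⇒ exp(g) = 2
  r2: exp(μ) + (1)·1 = 0 ⇒ exp(μ) = -1
Π_1 = f^-3 · g^2 · μ^-1 · ρ

["-3", "2", "-1", "1", "0"]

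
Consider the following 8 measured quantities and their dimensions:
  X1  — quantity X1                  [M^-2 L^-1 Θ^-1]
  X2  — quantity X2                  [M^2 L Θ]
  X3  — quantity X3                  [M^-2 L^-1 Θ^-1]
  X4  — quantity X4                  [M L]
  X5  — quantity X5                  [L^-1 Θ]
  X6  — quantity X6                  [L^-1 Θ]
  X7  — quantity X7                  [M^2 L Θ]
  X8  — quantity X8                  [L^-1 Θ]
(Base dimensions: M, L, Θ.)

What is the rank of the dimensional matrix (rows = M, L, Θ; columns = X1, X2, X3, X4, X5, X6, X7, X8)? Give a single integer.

2

Exponent matrix [M,L,Θ] × [X1,X2,X3,X4,X5,X6,X7,X8]:
  M: [-2  2 -2  1  0  0  2  0]
  L: [-1  1 -1  1 -1 -1  1 -1]
  Θ: [-1  1 -1  0  1  1  1  1]
Echelon form has 2 nonzero rows (pivots: X1,X4)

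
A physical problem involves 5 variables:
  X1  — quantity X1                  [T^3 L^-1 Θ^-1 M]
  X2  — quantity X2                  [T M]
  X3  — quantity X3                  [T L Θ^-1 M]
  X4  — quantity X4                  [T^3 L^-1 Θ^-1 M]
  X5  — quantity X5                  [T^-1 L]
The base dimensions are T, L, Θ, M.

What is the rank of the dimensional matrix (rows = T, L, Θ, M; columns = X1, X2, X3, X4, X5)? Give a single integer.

3

Exponent matrix [T,L,Θ,M] × [X1,X2,X3,X4,X5]:
  T: [ 3  1  1  3 -1]
  L: [-1  0  1 -1  1]
  Θ: [-1  0 -1 -1  0]
  M: [ 1  1  1  1  0]
Echelon form has 3 nonzero rows (pivots: X1,X2,X3)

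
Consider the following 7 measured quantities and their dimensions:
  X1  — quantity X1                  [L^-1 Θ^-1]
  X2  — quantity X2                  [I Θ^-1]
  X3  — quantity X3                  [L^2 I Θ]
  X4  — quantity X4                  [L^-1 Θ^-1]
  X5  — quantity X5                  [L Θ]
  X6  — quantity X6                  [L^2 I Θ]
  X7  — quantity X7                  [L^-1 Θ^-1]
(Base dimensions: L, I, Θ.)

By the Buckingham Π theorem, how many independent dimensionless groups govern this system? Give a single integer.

Exponent matrix [L,I,Θ] × [X1,X2,X3,X4,X5,X6,X7]:
  L: [-1  0  2 -1  1  2 -1]
  I: [ 0  1  1  0  0  1  0]
  Θ: [-1 -1  1 -1  1  1 -1]
Row reduction gives pivot columns X1,X2; rank = 2
n=7, r=2 ⇒ 5 dimensionless groups

5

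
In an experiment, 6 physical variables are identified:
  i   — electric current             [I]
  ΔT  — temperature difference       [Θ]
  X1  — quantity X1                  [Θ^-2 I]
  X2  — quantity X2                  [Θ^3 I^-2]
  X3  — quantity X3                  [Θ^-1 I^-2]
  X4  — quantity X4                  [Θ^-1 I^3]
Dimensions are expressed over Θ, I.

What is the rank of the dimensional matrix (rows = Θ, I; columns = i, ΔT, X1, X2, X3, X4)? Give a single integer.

Write exponents as rows Θ,I / cols i,ΔT,X1,X2,X3,X4:
  Θ: [ 0  1 -2  3 -1 -1]
  I: [ 1  0  1 -2 -2  3]
Echelon form has 2 nonzero rows (pivots: i,ΔT)

2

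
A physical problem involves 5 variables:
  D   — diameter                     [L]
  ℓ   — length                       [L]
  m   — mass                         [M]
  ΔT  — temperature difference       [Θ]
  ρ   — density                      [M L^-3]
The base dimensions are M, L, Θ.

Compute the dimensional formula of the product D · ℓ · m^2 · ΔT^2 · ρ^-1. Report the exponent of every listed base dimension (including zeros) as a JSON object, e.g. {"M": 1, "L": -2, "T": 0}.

{"M": 1, "L": 5, "Θ": 2}

Exponent matrix [M,L,Θ] × [D,ℓ,m,ΔT,ρ]:
  M: [ 0  0  1  0  1]
  L: [ 1  1  0  0 -3]
  Θ: [ 0  0  0  1  0]
  [M]: (1)·0+(1)·0+(2)·1+(2)·0+(-1)·1 = 1
  [L]: (1)·1+(1)·1+(2)·0+(2)·0+(-1)·-3 = 5
  [Θ]: (1)·0+(1)·0+(2)·0+(2)·1+(-1)·0 = 2
⇒ M L^5 Θ^2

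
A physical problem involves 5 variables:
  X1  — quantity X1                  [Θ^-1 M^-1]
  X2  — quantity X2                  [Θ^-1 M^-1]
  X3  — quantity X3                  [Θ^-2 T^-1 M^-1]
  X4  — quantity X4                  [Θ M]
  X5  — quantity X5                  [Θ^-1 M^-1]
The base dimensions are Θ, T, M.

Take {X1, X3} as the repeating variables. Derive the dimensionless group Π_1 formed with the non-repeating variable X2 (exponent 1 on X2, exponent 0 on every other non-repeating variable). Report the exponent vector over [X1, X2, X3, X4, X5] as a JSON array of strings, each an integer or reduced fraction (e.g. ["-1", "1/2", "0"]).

["-1", "1", "0", "0", "0"]

Dimensional matrix (Θ×T×M by X1×X2×X3×X4×X5):
  Θ: [-1 -1 -2  1 -1]
  T: [ 0  0 -1  0  0]
  M: [-1 -1 -1  1 -1]
Echelon form has 2 nonzero rows (pivots: X1,X3)
Pivot set = {X1,X3}, free = {X2,X4,X5}
RREF:
  r0: [   1    1    0   -1    1]
  r1: [   0    0    1    0    0]
  r2: [   0    0    0    0    0]
Fix exponent of X2 at 1, X4 at 0, X5 at 0; solve each RREF row for its pivot's exponent:
  r0: exp(X1) + (1)·1 = 0 ⇒ exp(X1) = -1
  r1: exp(X3) + (0)·1 = 0 ⇒ exp(X3) = 0
Π_1 = X1^-1 · X2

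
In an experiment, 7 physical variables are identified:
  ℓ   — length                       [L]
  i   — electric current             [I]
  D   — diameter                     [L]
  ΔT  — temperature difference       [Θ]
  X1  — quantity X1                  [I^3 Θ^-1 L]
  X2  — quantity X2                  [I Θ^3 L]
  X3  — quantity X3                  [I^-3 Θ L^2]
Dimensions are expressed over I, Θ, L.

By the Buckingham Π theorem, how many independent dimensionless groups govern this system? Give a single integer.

Write exponents as rows I,Θ,L / cols ℓ,i,D,ΔT,X1,X2,X3:
  I: [ 0  1  0  0  3  1 -3]
  Θ: [ 0  0  0  1 -1  3  1]
  L: [ 1  0  1  0  1  1  2]
Echelon form has 3 nonzero rows (pivots: ℓ,i,ΔT)
n=7, r=3 ⇒ 4 dimensionless groups

4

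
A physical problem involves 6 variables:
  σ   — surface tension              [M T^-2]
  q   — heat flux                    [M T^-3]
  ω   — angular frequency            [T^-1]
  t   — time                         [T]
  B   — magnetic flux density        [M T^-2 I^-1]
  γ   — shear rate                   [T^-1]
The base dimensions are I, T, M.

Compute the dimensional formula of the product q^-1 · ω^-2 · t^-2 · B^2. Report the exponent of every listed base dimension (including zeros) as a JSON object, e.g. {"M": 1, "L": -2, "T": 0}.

Exponent matrix [I,T,M] × [σ,q,ω,t,B,γ]:
  I: [ 0  0  0  0 -1  0]
  T: [-2 -3 -1  1 -2 -1]
  M: [ 1  1  0  0  1  0]
  [I]: (-1)·0+(-2)·0+(-2)·0+(2)·-1 = -2
  [T]: (-1)·-3+(-2)·-1+(-2)·1+(2)·-2 = -1
  [M]: (-1)·1+(-2)·0+(-2)·0+(2)·1 = 1
⇒ I^-2 T^-1 M

{"I": -2, "T": -1, "M": 1}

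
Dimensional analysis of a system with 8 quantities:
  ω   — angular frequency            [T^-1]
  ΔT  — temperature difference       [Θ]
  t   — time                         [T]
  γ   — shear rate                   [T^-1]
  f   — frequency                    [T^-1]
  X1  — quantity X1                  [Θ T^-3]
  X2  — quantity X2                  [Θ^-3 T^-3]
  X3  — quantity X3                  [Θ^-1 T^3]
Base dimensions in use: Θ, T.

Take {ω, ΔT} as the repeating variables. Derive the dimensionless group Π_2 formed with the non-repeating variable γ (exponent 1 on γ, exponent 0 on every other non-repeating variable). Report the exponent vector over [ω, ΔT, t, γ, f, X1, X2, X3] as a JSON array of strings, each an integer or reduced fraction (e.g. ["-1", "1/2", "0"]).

Exponent matrix [Θ,T] × [ω,ΔT,t,γ,f,X1,X2,X3]:
  Θ: [ 0  1  0  0  0  1 -3 -1]
  T: [-1  0  1 -1 -1 -3 -3  3]
RREF → pivots at {ω,ΔT} ⇒ r = 2
Pivot set = {ω,ΔT}, free = {t,γ,f,X1,X2,X3}
RREF:
  r0: [   1    0   -1    1    1    3    3   -3]
  r1: [   0    1    0    0    0    1   -3   -1]
Fix exponent of γ at 1, t at 0, f at 0, X1 at 0, X2 at 0, X3 at 0; solve each RREF row for its pivot's exponent:
  r0: exp(ω) + (1)·1 = 0 ⇒ exp(ω) = -1
  r1: exp(ΔT) + (0)·1 = 0 ⇒ exp(ΔT) = 0
Π_2 = ω^-1 · γ

["-1", "0", "0", "1", "0", "0", "0", "0"]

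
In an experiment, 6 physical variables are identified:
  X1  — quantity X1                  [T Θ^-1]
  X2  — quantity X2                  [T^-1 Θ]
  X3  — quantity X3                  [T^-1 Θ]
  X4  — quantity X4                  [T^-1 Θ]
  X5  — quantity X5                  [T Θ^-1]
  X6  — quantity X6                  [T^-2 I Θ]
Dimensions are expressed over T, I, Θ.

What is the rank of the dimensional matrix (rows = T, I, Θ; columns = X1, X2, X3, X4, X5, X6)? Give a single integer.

Dimensional matrix (T×I×Θ by X1×X2×X3×X4×X5×X6):
  T: [ 1 -1 -1 -1  1 -2]
  I: [ 0  0  0  0  0  1]
  Θ: [-1  1  1  1 -1  1]
Echelon form has 2 nonzero rows (pivots: X1,X6)

2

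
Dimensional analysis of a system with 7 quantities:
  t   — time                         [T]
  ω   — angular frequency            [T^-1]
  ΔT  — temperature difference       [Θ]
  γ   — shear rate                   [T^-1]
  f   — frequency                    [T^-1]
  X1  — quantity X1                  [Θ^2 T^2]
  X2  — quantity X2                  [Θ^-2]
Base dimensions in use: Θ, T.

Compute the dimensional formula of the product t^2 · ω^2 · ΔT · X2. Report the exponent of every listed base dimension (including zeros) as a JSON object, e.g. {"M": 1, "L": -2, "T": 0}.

Write exponents as rows Θ,T / cols t,ω,ΔT,γ,f,X1,X2:
  Θ: [ 0  0  1  0  0  2 -2]
  T: [ 1 -1  0 -1 -1  2  0]
  [Θ]: (2)·0+(2)·0+(1)·1+(1)·-2 = -1
  [T]: (2)·1+(2)·-1+(1)·0+(1)·0 = 0
⇒ Θ^-1

{"Θ": -1, "T": 0}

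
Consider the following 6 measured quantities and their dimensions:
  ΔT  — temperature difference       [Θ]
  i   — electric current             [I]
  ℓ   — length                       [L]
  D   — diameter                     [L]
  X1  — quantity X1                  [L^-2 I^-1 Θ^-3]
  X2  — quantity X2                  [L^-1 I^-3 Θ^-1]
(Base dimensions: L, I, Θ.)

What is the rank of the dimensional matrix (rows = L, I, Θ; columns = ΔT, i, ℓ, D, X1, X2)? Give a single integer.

3

Write exponents as rows L,I,Θ / cols ΔT,i,ℓ,D,X1,X2:
  L: [ 0  0  1  1 -2 -1]
  I: [ 0  1  0  0 -1 -3]
  Θ: [ 1  0  0  0 -3 -1]
RREF → pivots at {ΔT,i,ℓ} ⇒ r = 3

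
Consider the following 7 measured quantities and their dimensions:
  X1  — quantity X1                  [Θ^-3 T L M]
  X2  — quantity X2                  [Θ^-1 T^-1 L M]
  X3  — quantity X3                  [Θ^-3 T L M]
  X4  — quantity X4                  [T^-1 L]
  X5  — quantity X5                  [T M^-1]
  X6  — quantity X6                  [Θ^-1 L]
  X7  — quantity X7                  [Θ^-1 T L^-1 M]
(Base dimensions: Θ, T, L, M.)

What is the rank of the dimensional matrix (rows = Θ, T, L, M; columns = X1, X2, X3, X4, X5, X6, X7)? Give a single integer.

3

Exponent matrix [Θ,T,L,M] × [X1,X2,X3,X4,X5,X6,X7]:
  Θ: [-3 -1 -3  0  0 -1 -1]
  T: [ 1 -1  1 -1  1  0  1]
  L: [ 1  1  1  1  0  1 -1]
  M: [ 1  1  1  0 -1  0  1]
Row reduction gives pivot columns X1,X2,X4; rank = 3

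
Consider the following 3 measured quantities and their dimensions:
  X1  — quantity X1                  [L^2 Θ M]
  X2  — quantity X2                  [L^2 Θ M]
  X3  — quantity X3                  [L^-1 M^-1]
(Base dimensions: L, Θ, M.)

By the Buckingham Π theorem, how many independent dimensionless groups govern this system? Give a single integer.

1

Dimensional matrix (L×Θ×M by X1×X2×X3):
  L: [ 2  2 -1]
  Θ: [ 1  1  0]
  M: [ 1  1 -1]
Echelon form has 2 nonzero rows (pivots: X1,X3)
Π count = n − r = 3 − 2 = 1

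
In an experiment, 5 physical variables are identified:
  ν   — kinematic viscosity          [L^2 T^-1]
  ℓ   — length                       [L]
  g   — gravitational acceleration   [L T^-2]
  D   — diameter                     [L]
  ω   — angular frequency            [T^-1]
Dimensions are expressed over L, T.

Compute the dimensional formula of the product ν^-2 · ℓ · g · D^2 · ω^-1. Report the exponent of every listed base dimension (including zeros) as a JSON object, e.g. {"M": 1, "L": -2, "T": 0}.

{"L": 0, "T": 1}

Write exponents as rows L,T / cols ν,ℓ,g,D,ω:
  L: [ 2  1  1  1  0]
  T: [-1  0 -2  0 -1]
  [L]: (-2)·2+(1)·1+(1)·1+(2)·1+(-1)·0 = 0
  [T]: (-2)·-1+(1)·0+(1)·-2+(2)·0+(-1)·-1 = 1
⇒ T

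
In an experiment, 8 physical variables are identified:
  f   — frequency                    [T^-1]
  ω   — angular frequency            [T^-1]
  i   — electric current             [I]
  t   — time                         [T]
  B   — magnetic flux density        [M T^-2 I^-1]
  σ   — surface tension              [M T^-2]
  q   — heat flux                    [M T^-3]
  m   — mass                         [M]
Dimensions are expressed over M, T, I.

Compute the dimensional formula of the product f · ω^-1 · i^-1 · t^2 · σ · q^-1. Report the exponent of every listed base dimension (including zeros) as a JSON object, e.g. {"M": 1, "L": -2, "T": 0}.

{"M": 0, "T": 3, "I": -1}

Write exponents as rows M,T,I / cols f,ω,i,t,B,σ,q,m:
  M: [ 0  0  0  0  1  1  1  1]
  T: [-1 -1  0  1 -2 -2 -3  0]
  I: [ 0  0  1  0 -1  0  0  0]
  [M]: (1)·0+(-1)·0+(-1)·0+(2)·0+(1)·1+(-1)·1 = 0
  [T]: (1)·-1+(-1)·-1+(-1)·0+(2)·1+(1)·-2+(-1)·-3 = 3
  [I]: (1)·0+(-1)·0+(-1)·1+(2)·0+(1)·0+(-1)·0 = -1
⇒ T^3 I^-1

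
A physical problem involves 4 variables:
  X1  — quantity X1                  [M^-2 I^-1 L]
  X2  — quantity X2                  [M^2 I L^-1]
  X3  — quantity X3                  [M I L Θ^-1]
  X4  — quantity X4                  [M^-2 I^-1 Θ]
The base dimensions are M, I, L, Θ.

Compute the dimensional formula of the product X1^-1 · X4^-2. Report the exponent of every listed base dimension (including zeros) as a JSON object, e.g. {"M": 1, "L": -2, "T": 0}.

{"M": 6, "I": 3, "L": -1, "Θ": -2}

Dimensional matrix (M×I×L×Θ by X1×X2×X3×X4):
  M: [-2  2  1 -2]
  I: [-1  1  1 -1]
  L: [ 1 -1  1  0]
  Θ: [ 0  0 -1  1]
  [M]: (-1)·-2+(-2)·-2 = 6
  [I]: (-1)·-1+(-2)·-1 = 3
  [L]: (-1)·1+(-2)·0 = -1
  [Θ]: (-1)·0+(-2)·1 = -2
⇒ M^6 I^3 L^-1 Θ^-2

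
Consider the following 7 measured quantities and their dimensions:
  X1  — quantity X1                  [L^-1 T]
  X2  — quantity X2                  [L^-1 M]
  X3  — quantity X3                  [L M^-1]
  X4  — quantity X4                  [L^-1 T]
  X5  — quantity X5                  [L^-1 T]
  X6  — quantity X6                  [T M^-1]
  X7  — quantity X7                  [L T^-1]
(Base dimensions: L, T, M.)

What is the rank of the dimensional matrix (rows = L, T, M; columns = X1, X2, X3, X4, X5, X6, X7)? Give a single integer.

2

Exponent matrix [L,T,M] × [X1,X2,X3,X4,X5,X6,X7]:
  L: [-1 -1  1 -1 -1  0  1]
  T: [ 1  0  0  1  1  1 -1]
  M: [ 0  1 -1  0  0 -1  0]
Row reduction gives pivot columns X1,X2; rank = 2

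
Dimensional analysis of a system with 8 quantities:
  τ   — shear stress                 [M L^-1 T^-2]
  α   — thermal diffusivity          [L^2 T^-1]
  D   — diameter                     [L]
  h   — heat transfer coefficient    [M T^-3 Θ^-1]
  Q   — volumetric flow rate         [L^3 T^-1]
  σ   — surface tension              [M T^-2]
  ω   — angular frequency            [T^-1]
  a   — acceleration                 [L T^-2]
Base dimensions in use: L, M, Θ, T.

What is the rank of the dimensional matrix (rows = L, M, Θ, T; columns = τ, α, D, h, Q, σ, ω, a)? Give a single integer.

Write exponents as rows L,M,Θ,T / cols τ,α,D,h,Q,σ,ω,a:
  L: [-1  2  1  0  3  0  0  1]
  M: [ 1  0  0  1  0  1  0  0]
  Θ: [ 0  0  0 -1  0  0  0  0]
  T: [-2 -1  0 -3 -1 -2 -1 -2]
RREF → pivots at {τ,α,D,h} ⇒ r = 4

4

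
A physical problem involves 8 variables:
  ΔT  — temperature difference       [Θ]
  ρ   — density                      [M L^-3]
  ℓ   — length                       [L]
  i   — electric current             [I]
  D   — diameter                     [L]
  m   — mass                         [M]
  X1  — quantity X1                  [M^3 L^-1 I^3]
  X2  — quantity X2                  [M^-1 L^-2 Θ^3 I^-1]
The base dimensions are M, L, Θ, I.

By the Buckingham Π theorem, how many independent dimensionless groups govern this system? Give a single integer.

Dimensional matrix (M×L×Θ×I by ΔT×ρ×ℓ×i×D×m×X1×X2):
  M: [ 0  1  0  0  0  1  3 -1]
  L: [ 0 -3  1  0  1  0 -1 -2]
  Θ: [ 1  0  0  0  0  0  0  3]
  I: [ 0  0  0  1  0  0  3 -1]
RREF → pivots at {ΔT,ρ,ℓ,i} ⇒ r = 4
n=8, r=4 ⇒ 4 dimensionless groups

4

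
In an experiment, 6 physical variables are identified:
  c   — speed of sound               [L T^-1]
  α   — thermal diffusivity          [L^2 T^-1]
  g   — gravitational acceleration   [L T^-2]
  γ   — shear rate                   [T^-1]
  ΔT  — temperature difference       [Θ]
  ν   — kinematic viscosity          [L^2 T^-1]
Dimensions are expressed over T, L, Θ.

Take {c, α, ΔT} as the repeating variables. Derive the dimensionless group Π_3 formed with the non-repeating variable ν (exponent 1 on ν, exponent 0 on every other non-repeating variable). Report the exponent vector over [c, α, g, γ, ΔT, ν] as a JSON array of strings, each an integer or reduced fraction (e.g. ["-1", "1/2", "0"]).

["0", "-1", "0", "0", "0", "1"]

Exponent matrix [T,L,Θ] × [c,α,g,γ,ΔT,ν]:
  T: [-1 -1 -2 -1  0 -1]
  L: [ 1  2  1  0  0  2]
  Θ: [ 0  0  0  0  1  0]
Echelon form has 3 nonzero rows (pivots: c,α,ΔT)
Pivot set = {c,α,ΔT}, free = {g,γ,ν}
RREF:
  r0: [   1    0    3    2    0    0]
  r1: [   0    1   -1   -1    0    1]
  r2: [   0    0    0    0    1    0]
Fix exponent of ν at 1, g at 0, γ at 0; solve each RREF row for its pivot's exponent:
  r0: exp(c) + (0)·1 = 0 ⇒ exp(c) = 0
  r1: exp(α) + (1)·1 = 0 ⇒ exp(α) = -1
  r2: exp(ΔT) + (0)·1 = 0 ⇒ exp(ΔT) = 0
Π_3 = α^-1 · ν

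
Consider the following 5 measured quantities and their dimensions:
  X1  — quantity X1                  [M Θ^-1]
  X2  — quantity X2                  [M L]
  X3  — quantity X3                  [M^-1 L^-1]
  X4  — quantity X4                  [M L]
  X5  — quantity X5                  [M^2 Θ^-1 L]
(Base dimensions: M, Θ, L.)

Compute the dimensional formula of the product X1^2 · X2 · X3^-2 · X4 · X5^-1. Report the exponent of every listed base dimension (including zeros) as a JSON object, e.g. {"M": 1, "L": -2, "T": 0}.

Dimensional matrix (M×Θ×L by X1×X2×X3×X4×X5):
  M: [ 1  1 -1  1  2]
  Θ: [-1  0  0  0 -1]
  L: [ 0  1 -1  1  1]
  [M]: (2)·1+(1)·1+(-2)·-1+(1)·1+(-1)·2 = 4
  [Θ]: (2)·-1+(1)·0+(-2)·0+(1)·0+(-1)·-1 = -1
  [L]: (2)·0+(1)·1+(-2)·-1+(1)·1+(-1)·1 = 3
⇒ M^4 Θ^-1 L^3

{"M": 4, "Θ": -1, "L": 3}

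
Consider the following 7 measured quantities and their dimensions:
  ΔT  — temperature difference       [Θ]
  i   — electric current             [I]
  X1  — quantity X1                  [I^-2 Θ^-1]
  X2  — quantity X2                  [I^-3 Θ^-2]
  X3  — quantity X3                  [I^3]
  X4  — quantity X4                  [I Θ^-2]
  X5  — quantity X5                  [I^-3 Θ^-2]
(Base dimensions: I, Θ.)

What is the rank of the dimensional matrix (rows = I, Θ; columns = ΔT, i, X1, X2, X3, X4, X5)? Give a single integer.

Exponent matrix [I,Θ] × [ΔT,i,X1,X2,X3,X4,X5]:
  I: [ 0  1 -2 -3  3  1 -3]
  Θ: [ 1  0 -1 -2  0 -2 -2]
Row reduction gives pivot columns ΔT,i; rank = 2

2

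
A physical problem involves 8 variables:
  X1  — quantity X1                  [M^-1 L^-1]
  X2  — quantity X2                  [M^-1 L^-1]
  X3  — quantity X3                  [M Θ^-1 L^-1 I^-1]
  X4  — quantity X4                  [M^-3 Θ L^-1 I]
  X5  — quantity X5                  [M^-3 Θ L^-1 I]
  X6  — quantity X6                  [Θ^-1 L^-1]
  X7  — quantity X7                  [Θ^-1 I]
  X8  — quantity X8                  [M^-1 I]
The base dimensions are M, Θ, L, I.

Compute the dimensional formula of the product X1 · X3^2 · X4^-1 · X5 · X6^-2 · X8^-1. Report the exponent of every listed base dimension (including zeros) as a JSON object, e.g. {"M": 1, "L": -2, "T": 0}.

{"M": 2, "Θ": 0, "L": -1, "I": -3}

Write exponents as rows M,Θ,L,I / cols X1,X2,X3,X4,X5,X6,X7,X8:
  M: [-1 -1  1 -3 -3  0  0 -1]
  Θ: [ 0  0 -1  1  1 -1 -1  0]
  L: [-1 -1 -1 -1 -1 -1  0  0]
  I: [ 0  0 -1  1  1  0  1  1]
  [M]: (1)·-1+(2)·1+(-1)·-3+(1)·-3+(-2)·0+(-1)·-1 = 2
  [Θ]: (1)·0+(2)·-1+(-1)·1+(1)·1+(-2)·-1+(-1)·0 = 0
  [L]: (1)·-1+(2)·-1+(-1)·-1+(1)·-1+(-2)·-1+(-1)·0 = -1
  [I]: (1)·0+(2)·-1+(-1)·1+(1)·1+(-2)·0+(-1)·1 = -3
⇒ M^2 L^-1 I^-3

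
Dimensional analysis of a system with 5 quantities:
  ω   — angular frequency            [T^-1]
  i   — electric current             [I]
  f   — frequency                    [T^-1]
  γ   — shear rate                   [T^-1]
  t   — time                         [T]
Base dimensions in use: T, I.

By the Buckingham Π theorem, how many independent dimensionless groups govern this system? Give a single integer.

3

Write exponents as rows T,I / cols ω,i,f,γ,t:
  T: [-1  0 -1 -1  1]
  I: [ 0  1  0  0  0]
Echelon form has 2 nonzero rows (pivots: ω,i)
5 vars − rank 2 = 3 Π groups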